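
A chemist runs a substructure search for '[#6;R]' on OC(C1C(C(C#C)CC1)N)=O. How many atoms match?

5

Check the 11 heavy atoms by environment: 5× C (in 5-ring) → match; 1× N (acyclic) → no; 3× C (acyclic) → no; 2× O (acyclic) → no.
That gives 5 matching atoms.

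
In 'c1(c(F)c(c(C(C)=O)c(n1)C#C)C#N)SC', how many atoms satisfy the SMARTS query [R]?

The query [R] means: R matches any atom that is part of a ring.
Check the 16 heavy atoms by environment: 1× n (aromatic, in 6-ring) → match; 5× c (aromatic, in 6-ring) → match; 6× C (acyclic) → no; 1× N (acyclic) → no; 1× S (acyclic) → no; 1× F (acyclic) → no; 1× O (acyclic) → no.
Summing the matching environments: 1 + 5 = 6 matching atoms.

6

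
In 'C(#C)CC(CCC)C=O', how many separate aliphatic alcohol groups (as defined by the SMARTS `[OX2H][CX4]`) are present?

[OX2H][CX4] is the SMARTS for an aliphatic alcohol: a hydroxyl oxygen bound to an sp3 (X4) carbon.
No fragment in the molecule satisfies every constraint, giving 0 matches.

0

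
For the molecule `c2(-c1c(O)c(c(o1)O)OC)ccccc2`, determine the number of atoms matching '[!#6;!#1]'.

4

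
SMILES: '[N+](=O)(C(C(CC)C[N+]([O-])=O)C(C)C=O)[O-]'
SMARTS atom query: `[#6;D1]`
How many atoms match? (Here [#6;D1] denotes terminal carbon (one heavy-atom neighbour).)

2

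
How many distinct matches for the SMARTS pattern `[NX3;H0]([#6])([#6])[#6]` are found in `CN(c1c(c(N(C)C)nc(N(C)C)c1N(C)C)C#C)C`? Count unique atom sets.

[NX3;H0]([#6])([#6])[#6] is the SMARTS for a tertiary amine: a trivalent nitrogen with no H, bonded to three carbons.
The molecule carries 4 separate instances of a dimethylamino group (-N(CH3)2) meeting every constraint; each maps to a distinct set of atoms, giving 4 matches.

4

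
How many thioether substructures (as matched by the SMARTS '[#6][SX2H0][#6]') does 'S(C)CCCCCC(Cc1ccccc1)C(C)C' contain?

1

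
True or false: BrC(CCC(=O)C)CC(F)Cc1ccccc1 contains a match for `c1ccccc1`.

True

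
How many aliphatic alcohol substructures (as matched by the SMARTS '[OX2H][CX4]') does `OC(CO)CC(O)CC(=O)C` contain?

3

[OX2H][CX4] is the SMARTS for an aliphatic alcohol: a hydroxyl oxygen bound to an sp3 (X4) carbon.
The molecule carries 3 separate instances of a hydroxyl group (-OH) meeting every constraint; each maps to a distinct set of atoms, giving 3 matches.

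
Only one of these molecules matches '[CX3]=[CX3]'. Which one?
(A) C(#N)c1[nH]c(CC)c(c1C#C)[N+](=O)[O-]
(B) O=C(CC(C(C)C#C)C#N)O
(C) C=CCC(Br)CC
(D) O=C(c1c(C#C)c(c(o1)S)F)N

C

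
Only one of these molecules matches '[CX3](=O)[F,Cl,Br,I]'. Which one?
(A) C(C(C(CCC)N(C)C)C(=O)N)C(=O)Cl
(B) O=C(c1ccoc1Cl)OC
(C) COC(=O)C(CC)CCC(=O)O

[CX3](=O)[F,Cl,Br,I] describes a carbonyl carbon bonded to a halogen (an acyl halide).
(A) contains an acyl chloride (-C(=O)Cl), which satisfies every atom and bond constraint.
(B) has a methyl-ester group (-C(=O)OCH3) but the carbonyl is bonded to -O-C, not to a halogen.
(C) has a methyl-ester group (-C(=O)OCH3) but the carbonyl is bonded to -O-C, not to a halogen.
So the answer is (A).

A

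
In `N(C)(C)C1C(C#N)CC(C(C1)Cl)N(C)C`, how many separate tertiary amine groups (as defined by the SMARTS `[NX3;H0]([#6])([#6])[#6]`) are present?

[NX3;H0]([#6])([#6])[#6] is the SMARTS for a tertiary amine: a trivalent nitrogen with no H, bonded to three carbons.
The molecule carries 2 separate instances of a dimethylamino group (-N(CH3)2) meeting every constraint; each maps to a distinct set of atoms, giving 2 matches.

2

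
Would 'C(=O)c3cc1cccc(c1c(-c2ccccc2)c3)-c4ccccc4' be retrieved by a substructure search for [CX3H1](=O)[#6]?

Yes

The pattern [CX3H1](=O)[#6] describes an sp2 carbon with one H, double-bonded to O and single-bonded to carbon — an aldehyde.
The molecule carries an aldehyde (-CHO), whose atoms satisfy every constraint of the query, so the pattern matches.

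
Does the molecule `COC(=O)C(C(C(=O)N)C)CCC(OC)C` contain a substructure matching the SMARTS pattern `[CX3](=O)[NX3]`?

Yes

The pattern [CX3](=O)[NX3] describes a carbonyl carbon bonded to a trivalent nitrogen — an amide.
The molecule carries a primary amide (-C(=O)NH2), whose atoms satisfy every constraint of the query, so the pattern matches.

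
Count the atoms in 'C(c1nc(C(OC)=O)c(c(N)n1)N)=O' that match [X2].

3

Check the 14 heavy atoms by environment: 2× n (aromatic, X2) → match; 4× c (aromatic, X3) → no; 2× N (X3) → no; 2× C (X3) → no; 2× O (X1) → no; 1× O (X2) → match; 1× C (X4) → no.
Summing the matching environments: 2 + 1 = 3 matching atoms.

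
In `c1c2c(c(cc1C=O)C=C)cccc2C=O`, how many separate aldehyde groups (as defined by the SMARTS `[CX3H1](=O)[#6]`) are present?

2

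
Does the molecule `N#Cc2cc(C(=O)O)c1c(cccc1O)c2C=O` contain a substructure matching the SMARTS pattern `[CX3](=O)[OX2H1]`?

The pattern [CX3](=O)[OX2H1] describes an sp2 carbon double-bonded to O and single-bonded to an -OH oxygen — a carboxylic acid.
The molecule carries a carboxylic acid group (-C(=O)OH), whose atoms satisfy every constraint of the query, so the pattern matches.

Yes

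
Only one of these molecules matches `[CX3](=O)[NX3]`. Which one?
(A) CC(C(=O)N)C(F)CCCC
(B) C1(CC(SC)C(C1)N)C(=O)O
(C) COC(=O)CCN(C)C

A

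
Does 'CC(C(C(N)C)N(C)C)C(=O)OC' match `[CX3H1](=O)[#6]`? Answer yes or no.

No

The pattern [CX3H1](=O)[#6] describes an sp2 carbon with one H, double-bonded to O and single-bonded to carbon — an aldehyde.
The closest candidate here is a methyl-ester group (-C(=O)OCH3), but the carbonyl carbon has H0, not H1. No other fragment satisfies the full query, so there is no match.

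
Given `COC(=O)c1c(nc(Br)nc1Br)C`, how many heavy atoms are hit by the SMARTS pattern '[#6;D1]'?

2

The query [#6;D1] means: carbon bonded to exactly one heavy atom.
Check the 13 heavy atoms by environment: 2× n (aromatic, D2) → no; 4× c (aromatic, D3) → no; 2× Br (D1) → no; 1× C (D3) → no; 1× O (D1) → no; 1× O (D2) → no; 2× C (D1) → match.
That gives 2 matching atoms.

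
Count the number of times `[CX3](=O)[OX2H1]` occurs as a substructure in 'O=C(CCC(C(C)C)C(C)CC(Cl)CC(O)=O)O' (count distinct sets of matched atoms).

[CX3](=O)[OX2H1] is the SMARTS for a carboxylic acid: an sp2 carbon double-bonded to O and single-bonded to an -OH oxygen.
The molecule carries 2 separate instances of a carboxylic acid group (-C(=O)OH) meeting every constraint; each maps to a distinct set of atoms, giving 2 matches.

2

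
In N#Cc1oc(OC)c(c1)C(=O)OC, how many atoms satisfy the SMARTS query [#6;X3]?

5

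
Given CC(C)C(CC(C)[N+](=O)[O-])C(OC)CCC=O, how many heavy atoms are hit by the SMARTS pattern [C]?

12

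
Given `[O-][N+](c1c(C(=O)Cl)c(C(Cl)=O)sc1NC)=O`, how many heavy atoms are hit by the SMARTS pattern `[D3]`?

7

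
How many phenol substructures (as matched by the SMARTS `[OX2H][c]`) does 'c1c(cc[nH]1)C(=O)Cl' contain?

0

[OX2H][c] is the SMARTS for a phenol: a hydroxyl oxygen attached to an aromatic carbon.
No fragment in the molecule satisfies every constraint, giving 0 matches.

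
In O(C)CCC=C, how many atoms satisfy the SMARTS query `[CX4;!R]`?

3

Check the 6 heavy atoms by environment: 3× C (X4, acyclic) → match; 1× O (X2, acyclic) → no; 2× C (X3, acyclic) → no.
That gives 3 matching atoms.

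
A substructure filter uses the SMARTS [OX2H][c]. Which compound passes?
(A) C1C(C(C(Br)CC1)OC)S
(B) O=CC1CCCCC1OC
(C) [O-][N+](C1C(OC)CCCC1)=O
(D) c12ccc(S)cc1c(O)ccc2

D

[OX2H][c] describes a hydroxyl oxygen attached to an aromatic carbon (a phenol).
(A) has a methoxy ether (-OCH3) but the oxygen has H0, not H1.
(B) has a methoxy ether (-OCH3) but the oxygen has H0, not H1.
(C) has a methoxy ether (-OCH3) but the oxygen has H0, not H1.
(D) contains a hydroxyl group (-OH), which satisfies every atom and bond constraint.
So the answer is (D).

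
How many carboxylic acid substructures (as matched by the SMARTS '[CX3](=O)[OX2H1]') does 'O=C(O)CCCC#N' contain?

1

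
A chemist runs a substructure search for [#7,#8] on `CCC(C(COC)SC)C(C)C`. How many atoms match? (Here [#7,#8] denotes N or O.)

1

Check the 12 heavy atoms by environment: 10× C → no; 1× O → match; 1× S → no.
That gives 1 matching atom.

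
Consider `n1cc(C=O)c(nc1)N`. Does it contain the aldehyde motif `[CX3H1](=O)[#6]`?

Yes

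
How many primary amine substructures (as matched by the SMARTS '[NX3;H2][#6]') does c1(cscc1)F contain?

0

[NX3;H2][#6] is the SMARTS for a primary amine: a trivalent nitrogen with two H attached to carbon.
No fragment in the molecule satisfies every constraint, giving 0 matches.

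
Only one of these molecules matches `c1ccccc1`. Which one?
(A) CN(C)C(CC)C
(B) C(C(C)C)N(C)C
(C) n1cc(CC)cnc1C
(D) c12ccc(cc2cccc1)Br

D

c1ccccc1 describes six aromatic carbons in a ring (a benzene ring).
(A) has a methyl group (-CH3) but no six-membered all-carbon aromatic ring is present.
(B) has a methyl group (-CH3) but no six-membered all-carbon aromatic ring is present.
(C) has a methyl group (-CH3) but no six-membered all-carbon aromatic ring is present.
(D) contains the required atom environment, so the pattern matches.
So the answer is (D).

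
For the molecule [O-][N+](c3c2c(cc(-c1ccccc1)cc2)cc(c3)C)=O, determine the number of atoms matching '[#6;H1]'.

The query [#6;H1] means: any carbon bearing exactly one hydrogen.
Check the 20 heavy atoms by environment: 6× c (aromatic, H0) → no; 10× c (aromatic, H1) → match; 1× C (H3) → no; 1× N (charge +1, H0) → no; 1× O (charge -1, H0) → no; 1× O (H0) → no.
That gives 10 matching atoms.

10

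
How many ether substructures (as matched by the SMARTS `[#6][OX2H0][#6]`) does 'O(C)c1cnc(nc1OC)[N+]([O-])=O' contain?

2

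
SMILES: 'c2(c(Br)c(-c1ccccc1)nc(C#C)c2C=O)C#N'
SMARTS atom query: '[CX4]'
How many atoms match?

Check the 19 heavy atoms by environment: 1× n (aromatic, X2) → no; 11× c (aromatic, X3) → no; 1× Br (X1) → no; 3× C (X2) → no; 1× N (X1) → no; 1× C (X3) → no; 1× O (X1) → no.
No environment satisfies the query, so 0 matching atoms.

0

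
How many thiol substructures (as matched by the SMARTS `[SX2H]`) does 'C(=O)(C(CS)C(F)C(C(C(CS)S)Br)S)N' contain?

4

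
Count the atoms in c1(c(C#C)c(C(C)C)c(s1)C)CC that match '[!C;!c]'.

1

Check the 13 heavy atoms by environment: 1× s (aromatic) → match; 4× c (aromatic) → no; 8× C → no.
That gives 1 matching atom.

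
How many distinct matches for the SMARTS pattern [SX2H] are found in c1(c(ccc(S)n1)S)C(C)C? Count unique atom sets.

[SX2H] is the SMARTS for a thiol: an aliphatic sulfur with two connections, one being H.
The molecule carries 2 separate instances of a thiol (-SH) meeting every constraint; each maps to a distinct set of atoms, giving 2 matches.

2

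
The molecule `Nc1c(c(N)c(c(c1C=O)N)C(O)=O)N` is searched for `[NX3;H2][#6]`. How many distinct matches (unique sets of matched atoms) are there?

4

[NX3;H2][#6] is the SMARTS for a primary amine: a trivalent nitrogen with two H attached to carbon.
The molecule carries 4 separate instances of a primary amino group (-NH2) meeting every constraint; each maps to a distinct set of atoms, giving 4 matches.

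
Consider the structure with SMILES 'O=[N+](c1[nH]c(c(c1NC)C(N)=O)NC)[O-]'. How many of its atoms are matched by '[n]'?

Check the 15 heavy atoms by environment: 1× n (aromatic) → match; 4× c (aromatic) → no; 3× N → no; 3× C → no; 1× N (charge +1) → no; 1× O (charge -1) → no; 2× O → no.
That gives 1 matching atom.

1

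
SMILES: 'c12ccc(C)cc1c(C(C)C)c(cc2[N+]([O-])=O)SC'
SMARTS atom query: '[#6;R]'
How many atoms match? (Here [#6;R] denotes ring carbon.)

The query [#6;R] means: carbon that is part of a ring.
Check the 19 heavy atoms by environment: 10× c (aromatic, in 6-ring) → match; 1× S (acyclic) → no; 5× C (acyclic) → no; 1× N (charge +1, acyclic) → no; 1× O (charge -1, acyclic) → no; 1× O (acyclic) → no.
That gives 10 matching atoms.

10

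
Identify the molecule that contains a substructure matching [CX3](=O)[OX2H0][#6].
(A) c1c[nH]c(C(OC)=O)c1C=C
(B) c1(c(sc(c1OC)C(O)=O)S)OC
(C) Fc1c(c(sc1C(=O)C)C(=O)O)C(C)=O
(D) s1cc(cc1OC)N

[CX3](=O)[OX2H0][#6] describes a carbonyl carbon bonded to an oxygen that is itself bonded to carbon (no H on that O) (an ester).
(A) contains a methyl-ester group (-C(=O)OCH3), which satisfies every atom and bond constraint.
(B) has a methoxy ether (-OCH3) but the ether oxygen is not adjacent to a C=O carbon.
(C) has a carboxylic acid group (-C(=O)OH) but the singly-bonded O carries H (OX2H1, not H0).
(D) has a methoxy ether (-OCH3) but the ether oxygen is not adjacent to a C=O carbon.
So the answer is (A).

A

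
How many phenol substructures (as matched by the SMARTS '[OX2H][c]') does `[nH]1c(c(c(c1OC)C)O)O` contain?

2

[OX2H][c] is the SMARTS for a phenol: a hydroxyl oxygen attached to an aromatic carbon.
The molecule carries 2 separate instances of a hydroxyl group (-OH) meeting every constraint; each maps to a distinct set of atoms, giving 2 matches.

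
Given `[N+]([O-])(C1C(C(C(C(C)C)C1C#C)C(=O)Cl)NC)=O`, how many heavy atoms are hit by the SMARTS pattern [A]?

18

Check the 18 heavy atoms by environment: 12× C → match; 2× O → match; 1× Cl → match; 1× N (charge +1) → match; 1× O (charge -1) → match; 1× N → match.
Summing the matching environments: 12 + 2 + 1 + 1 + 1 + 1 = 18 matching atoms.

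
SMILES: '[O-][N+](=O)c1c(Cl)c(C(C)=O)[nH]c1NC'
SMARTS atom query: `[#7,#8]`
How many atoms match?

The query [#7,#8] means: nitrogen or oxygen (comma = OR).
Check the 14 heavy atoms by environment: 1× n (aromatic) → match; 4× c (aromatic) → no; 1× N (charge +1) → match; 1× O (charge -1) → match; 2× O → match; 1× Cl → no; 3× C → no; 1× N → match.
Summing the matching environments: 1 + 1 + 1 + 2 + 1 = 6 matching atoms.

6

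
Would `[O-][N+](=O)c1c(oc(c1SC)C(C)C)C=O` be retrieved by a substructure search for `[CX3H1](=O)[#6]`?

The pattern [CX3H1](=O)[#6] describes an sp2 carbon with one H, double-bonded to O and single-bonded to carbon — an aldehyde.
The molecule carries an aldehyde (-CHO), whose atoms satisfy every constraint of the query, so the pattern matches.

Yes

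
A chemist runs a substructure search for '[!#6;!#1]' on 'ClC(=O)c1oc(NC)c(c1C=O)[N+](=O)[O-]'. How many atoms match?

8

The query [!#6;!#1] means: not carbon and not hydrogen — any heteroatom.
Check the 15 heavy atoms by environment: 1× o (aromatic) → match; 4× c (aromatic) → no; 1× N → match; 3× C → no; 3× O → match; 1× Cl → match; 1× N (charge +1) → match; 1× O (charge -1) → match.
Summing the matching environments: 1 + 1 + 3 + 1 + 1 + 1 = 8 matching atoms.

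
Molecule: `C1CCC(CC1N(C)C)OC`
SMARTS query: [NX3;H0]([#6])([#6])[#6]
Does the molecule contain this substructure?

Yes

The pattern [NX3;H0]([#6])([#6])[#6] describes a trivalent nitrogen with no H, bonded to three carbons — a tertiary amine.
The molecule carries a dimethylamino group (-N(CH3)2), whose atoms satisfy every constraint of the query, so the pattern matches.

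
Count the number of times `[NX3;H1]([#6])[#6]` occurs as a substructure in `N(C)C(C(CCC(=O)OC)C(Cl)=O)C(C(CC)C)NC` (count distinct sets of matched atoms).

[NX3;H1]([#6])[#6] is the SMARTS for a secondary amine: a trivalent nitrogen with one H, bonded to two carbons.
The molecule carries 2 separate instances of an N-methylamino group (-NHCH3) meeting every constraint; each maps to a distinct set of atoms, giving 2 matches.

2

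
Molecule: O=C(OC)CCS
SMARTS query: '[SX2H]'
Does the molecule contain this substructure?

Yes

The pattern [SX2H] describes an aliphatic sulfur with two connections, one being H — a thiol.
The molecule carries a thiol (-SH), whose atoms satisfy every constraint of the query, so the pattern matches.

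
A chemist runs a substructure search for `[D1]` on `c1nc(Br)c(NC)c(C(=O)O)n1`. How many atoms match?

4

The query [D1] means: atom with exactly one heavy-atom neighbour (degree 1).
Check the 12 heavy atoms by environment: 2× n (aromatic, D2) → no; 1× c (aromatic, D2) → no; 3× c (aromatic, D3) → no; 1× N (D2) → no; 1× C (D1) → match; 1× C (D3) → no; 2× O (D1) → match; 1× Br (D1) → match.
Summing the matching environments: 1 + 2 + 1 = 4 matching atoms.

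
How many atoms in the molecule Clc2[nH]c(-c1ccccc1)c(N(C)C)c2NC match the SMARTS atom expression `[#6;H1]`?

Check the 17 heavy atoms by environment: 1× n (aromatic, H1) → no; 5× c (aromatic, H0) → no; 1× N (H0) → no; 3× C (H3) → no; 1× Cl (H0) → no; 1× N (H1) → no; 5× c (aromatic, H1) → match.
That gives 5 matching atoms.

5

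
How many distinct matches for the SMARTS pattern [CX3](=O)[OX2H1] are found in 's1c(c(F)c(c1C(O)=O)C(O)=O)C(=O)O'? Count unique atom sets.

3

[CX3](=O)[OX2H1] is the SMARTS for a carboxylic acid: an sp2 carbon double-bonded to O and single-bonded to an -OH oxygen.
The molecule carries 3 separate instances of a carboxylic acid group (-C(=O)OH) meeting every constraint; each maps to a distinct set of atoms, giving 3 matches.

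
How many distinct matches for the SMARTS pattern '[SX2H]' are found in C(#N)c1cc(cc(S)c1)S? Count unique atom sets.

[SX2H] is the SMARTS for a thiol: an aliphatic sulfur with two connections, one being H.
The molecule carries 2 separate instances of a thiol (-SH) meeting every constraint; each maps to a distinct set of atoms, giving 2 matches.

2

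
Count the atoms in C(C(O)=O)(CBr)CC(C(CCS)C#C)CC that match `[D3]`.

The query [D3] means: atom with exactly three heavy-atom neighbours.
Check the 16 heavy atoms by environment: 6× C (D2) → no; 4× C (D3) → match; 2× O (D1) → no; 1× Br (D1) → no; 2× C (D1) → no; 1× S (D1) → no.
That gives 4 matching atoms.

4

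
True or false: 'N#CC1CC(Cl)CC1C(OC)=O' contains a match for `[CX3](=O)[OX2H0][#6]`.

True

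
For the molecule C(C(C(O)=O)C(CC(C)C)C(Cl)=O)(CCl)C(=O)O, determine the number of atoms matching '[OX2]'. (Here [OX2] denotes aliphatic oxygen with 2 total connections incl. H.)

The query [OX2] means: aliphatic oxygen with two total connections — ether, hydroxyl, or ester single-bond O.
Check the 18 heavy atoms by environment: 8× C (X4) → no; 3× C (X3) → no; 3× O (X1) → no; 2× Cl (X1) → no; 2× O (X2) → match.
That gives 2 matching atoms.

2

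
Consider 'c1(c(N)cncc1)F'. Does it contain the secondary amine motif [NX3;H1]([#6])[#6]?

No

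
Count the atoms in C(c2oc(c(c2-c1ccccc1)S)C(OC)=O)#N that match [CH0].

2

The query [CH0] means: aliphatic carbon with no attached hydrogen.
Check the 18 heavy atoms by environment: 1× o (aromatic, H0) → no; 5× c (aromatic, H0) → no; 2× C (H0) → match; 2× O (H0) → no; 1× C (H3) → no; 5× c (aromatic, H1) → no; 1× N (H0) → no; 1× S (H1) → no.
That gives 2 matching atoms.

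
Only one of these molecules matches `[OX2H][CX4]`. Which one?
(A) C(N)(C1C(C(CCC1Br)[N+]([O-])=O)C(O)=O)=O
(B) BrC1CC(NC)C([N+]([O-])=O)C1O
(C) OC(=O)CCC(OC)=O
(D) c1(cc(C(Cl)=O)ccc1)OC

B

[OX2H][CX4] describes a hydroxyl oxygen bound to an sp3 (X4) carbon (an aliphatic alcohol).
(A) has a carboxylic acid group (-C(=O)OH) but the -OH is on a CX3 carbonyl carbon, not a CX4 carbon.
(B) contains a hydroxyl group (-OH), which satisfies every atom and bond constraint.
(C) has a carboxylic acid group (-C(=O)OH) but the -OH is on a CX3 carbonyl carbon, not a CX4 carbon.
(D) has a methoxy ether (-OCH3) but the oxygen has H0 (ether), not H1.
So the answer is (B).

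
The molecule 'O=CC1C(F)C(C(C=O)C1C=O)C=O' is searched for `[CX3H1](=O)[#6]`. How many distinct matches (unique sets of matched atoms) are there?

[CX3H1](=O)[#6] is the SMARTS for an aldehyde: an sp2 carbon with one H, double-bonded to O and single-bonded to carbon.
The molecule carries 4 separate instances of an aldehyde (-CHO) meeting every constraint; each maps to a distinct set of atoms, giving 4 matches.

4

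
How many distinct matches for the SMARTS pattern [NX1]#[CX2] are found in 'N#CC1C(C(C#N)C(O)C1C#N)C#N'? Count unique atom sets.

[NX1]#[CX2] is the SMARTS for a nitrile: a nitrogen triple-bonded to a two-connected carbon.
The molecule carries 4 separate instances of a nitrile (-C#N) meeting every constraint; each maps to a distinct set of atoms, giving 4 matches.

4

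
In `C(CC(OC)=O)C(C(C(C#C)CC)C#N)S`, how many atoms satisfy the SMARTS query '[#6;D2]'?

5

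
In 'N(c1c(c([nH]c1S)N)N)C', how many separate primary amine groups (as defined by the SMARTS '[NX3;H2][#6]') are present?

2

[NX3;H2][#6] is the SMARTS for a primary amine: a trivalent nitrogen with two H attached to carbon.
The molecule carries 2 separate instances of a primary amino group (-NH2) meeting every constraint; each maps to a distinct set of atoms, giving 2 matches.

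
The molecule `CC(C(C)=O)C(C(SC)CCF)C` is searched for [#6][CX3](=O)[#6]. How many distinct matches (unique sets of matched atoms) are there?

[#6][CX3](=O)[#6] is the SMARTS for a ketone: a carbonyl carbon (no H) flanked by two carbons.
Exactly one fragment in the molecule meets all constraints, giving 1 match.

1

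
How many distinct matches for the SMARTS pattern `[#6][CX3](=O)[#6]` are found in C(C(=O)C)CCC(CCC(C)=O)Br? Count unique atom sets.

2

[#6][CX3](=O)[#6] is the SMARTS for a ketone: a carbonyl carbon (no H) flanked by two carbons.
The molecule carries 2 separate instances of an acetyl/ketone group (-C(=O)CH3) meeting every constraint; each maps to a distinct set of atoms, giving 2 matches.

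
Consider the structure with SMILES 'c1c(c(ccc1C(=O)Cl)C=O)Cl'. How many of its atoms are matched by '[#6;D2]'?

The query [#6;D2] means: any carbon bonded to exactly two heavy atoms.
Check the 12 heavy atoms by environment: 3× c (aromatic, D2) → match; 3× c (aromatic, D3) → no; 2× Cl (D1) → no; 1× C (D3) → no; 2× O (D1) → no; 1× C (D2) → match.
Summing the matching environments: 3 + 1 = 4 matching atoms.

4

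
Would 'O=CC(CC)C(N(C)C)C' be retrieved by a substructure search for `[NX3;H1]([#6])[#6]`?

The pattern [NX3;H1]([#6])[#6] describes a trivalent nitrogen with one H, bonded to two carbons — a secondary amine.
The closest candidate here is a dimethylamino group (-N(CH3)2), but the nitrogen has H0, not H1. No other fragment satisfies the full query, so there is no match.

No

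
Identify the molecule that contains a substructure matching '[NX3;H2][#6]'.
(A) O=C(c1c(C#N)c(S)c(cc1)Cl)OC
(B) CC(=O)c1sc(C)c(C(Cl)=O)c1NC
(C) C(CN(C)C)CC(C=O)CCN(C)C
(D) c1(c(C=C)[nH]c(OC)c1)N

[NX3;H2][#6] describes a trivalent nitrogen with two H attached to carbon (a primary amine).
(A) has a nitrile (-C#N) but the nitrogen is NX1 (triple-bonded), not NX3 with two H.
(B) has an N-methylamino group (-NHCH3) but the nitrogen bears two carbons and only one H (H1), not H2.
(C) has a dimethylamino group (-N(CH3)2) but the nitrogen has H0, not H2.
(D) contains a primary amino group (-NH2), which satisfies every atom and bond constraint.
So the answer is (D).

D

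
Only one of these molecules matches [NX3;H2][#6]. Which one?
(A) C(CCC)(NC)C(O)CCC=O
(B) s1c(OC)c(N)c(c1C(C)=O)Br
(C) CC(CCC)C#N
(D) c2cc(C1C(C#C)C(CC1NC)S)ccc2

B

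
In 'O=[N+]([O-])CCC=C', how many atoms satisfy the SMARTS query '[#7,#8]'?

3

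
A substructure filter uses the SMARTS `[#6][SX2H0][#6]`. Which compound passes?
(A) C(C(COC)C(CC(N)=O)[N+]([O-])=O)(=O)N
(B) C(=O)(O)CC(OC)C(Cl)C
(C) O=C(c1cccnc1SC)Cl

C

[#6][SX2H0][#6] describes an aliphatic sulfur bridging two carbons with no H on the sulfur (a thioether).
(A) has a methoxy ether (-OCH3) but the bridging atom is O, not S.
(B) has a methoxy ether (-OCH3) but the bridging atom is O, not S.
(C) contains a methylthio ether (-SCH3), which satisfies every atom and bond constraint.
So the answer is (C).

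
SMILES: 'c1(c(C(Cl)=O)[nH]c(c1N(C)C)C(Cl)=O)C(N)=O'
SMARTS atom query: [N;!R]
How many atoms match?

2

The query [N;!R] means: aliphatic nitrogen not in a ring.
Check the 17 heavy atoms by environment: 1× n (aromatic, in 5-ring) → no; 4× c (aromatic, in 5-ring) → no; 5× C (acyclic) → no; 3× O (acyclic) → no; 2× N (acyclic) → match; 2× Cl (acyclic) → no.
That gives 2 matching atoms.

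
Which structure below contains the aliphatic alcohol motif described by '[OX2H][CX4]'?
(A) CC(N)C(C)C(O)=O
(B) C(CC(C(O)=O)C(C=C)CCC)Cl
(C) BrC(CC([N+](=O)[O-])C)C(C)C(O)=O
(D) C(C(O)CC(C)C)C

D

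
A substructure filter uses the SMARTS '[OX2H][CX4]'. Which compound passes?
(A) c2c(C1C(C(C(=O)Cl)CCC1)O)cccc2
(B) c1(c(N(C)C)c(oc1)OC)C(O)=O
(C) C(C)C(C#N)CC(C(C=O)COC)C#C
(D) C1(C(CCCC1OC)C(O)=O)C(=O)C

A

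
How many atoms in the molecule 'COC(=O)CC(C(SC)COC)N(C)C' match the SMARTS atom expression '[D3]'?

4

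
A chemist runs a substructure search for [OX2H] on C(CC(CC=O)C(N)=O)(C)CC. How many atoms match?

The query [OX2H] means: aliphatic oxygen with two connections, one of which is H — an -OH oxygen.
Check the 12 heavy atoms by environment: 3× C (H2, X4) → no; 2× C (H1, X4) → no; 2× C (H3, X4) → no; 1× C (H0, X3) → no; 2× O (H0, X1) → no; 1× N (H2, X3) → no; 1× C (H1, X3) → no.
No environment satisfies the query, so 0 matching atoms.

0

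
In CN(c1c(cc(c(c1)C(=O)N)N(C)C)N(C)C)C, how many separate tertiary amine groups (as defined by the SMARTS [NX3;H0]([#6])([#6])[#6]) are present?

3

[NX3;H0]([#6])([#6])[#6] is the SMARTS for a tertiary amine: a trivalent nitrogen with no H, bonded to three carbons.
The molecule carries 3 separate instances of a dimethylamino group (-N(CH3)2) meeting every constraint; each maps to a distinct set of atoms, giving 3 matches.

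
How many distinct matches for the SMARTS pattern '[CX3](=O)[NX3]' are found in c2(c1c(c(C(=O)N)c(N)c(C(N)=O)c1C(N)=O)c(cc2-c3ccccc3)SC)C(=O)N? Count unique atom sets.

4

[CX3](=O)[NX3] is the SMARTS for an amide: a carbonyl carbon bonded to a trivalent nitrogen.
The molecule carries 4 separate instances of a primary amide (-C(=O)NH2) meeting every constraint; each maps to a distinct set of atoms, giving 4 matches.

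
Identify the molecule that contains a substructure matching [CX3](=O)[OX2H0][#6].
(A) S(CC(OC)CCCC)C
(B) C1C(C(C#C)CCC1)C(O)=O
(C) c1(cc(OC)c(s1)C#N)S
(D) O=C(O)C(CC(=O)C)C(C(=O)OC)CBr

D

[CX3](=O)[OX2H0][#6] describes a carbonyl carbon bonded to an oxygen that is itself bonded to carbon (no H on that O) (an ester).
(A) has a methoxy ether (-OCH3) but the ether oxygen is not adjacent to a C=O carbon.
(B) has a carboxylic acid group (-C(=O)OH) but the singly-bonded O carries H (OX2H1, not H0).
(C) has a methoxy ether (-OCH3) but the ether oxygen is not adjacent to a C=O carbon.
(D) contains a methyl-ester group (-C(=O)OCH3), which satisfies every atom and bond constraint.
So the answer is (D).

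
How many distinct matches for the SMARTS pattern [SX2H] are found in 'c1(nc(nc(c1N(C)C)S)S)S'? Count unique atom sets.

[SX2H] is the SMARTS for a thiol: an aliphatic sulfur with two connections, one being H.
The molecule carries 3 separate instances of a thiol (-SH) meeting every constraint; each maps to a distinct set of atoms, giving 3 matches.

3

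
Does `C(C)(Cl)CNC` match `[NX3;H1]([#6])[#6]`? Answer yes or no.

Yes

The pattern [NX3;H1]([#6])[#6] describes a trivalent nitrogen with one H, bonded to two carbons — a secondary amine.
The molecule carries an N-methylamino group (-NHCH3), whose atoms satisfy every constraint of the query, so the pattern matches.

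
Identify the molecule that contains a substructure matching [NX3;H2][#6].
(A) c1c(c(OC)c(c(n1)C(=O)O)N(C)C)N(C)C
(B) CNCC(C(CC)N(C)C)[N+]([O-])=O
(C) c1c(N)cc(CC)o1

C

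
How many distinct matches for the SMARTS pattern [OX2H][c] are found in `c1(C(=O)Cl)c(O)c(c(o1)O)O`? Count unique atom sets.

[OX2H][c] is the SMARTS for a phenol: a hydroxyl oxygen attached to an aromatic carbon.
The molecule carries 3 separate instances of a hydroxyl group (-OH) meeting every constraint; each maps to a distinct set of atoms, giving 3 matches.

3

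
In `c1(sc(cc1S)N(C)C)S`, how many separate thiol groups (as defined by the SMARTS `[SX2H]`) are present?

2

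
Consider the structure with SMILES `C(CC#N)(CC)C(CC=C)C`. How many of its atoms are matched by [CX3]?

2

The query [CX3] means: C with X3: aliphatic carbon with exactly 3 total connections.
Check the 11 heavy atoms by environment: 7× C (X4) → no; 2× C (X3) → match; 1× C (X2) → no; 1× N (X1) → no.
That gives 2 matching atoms.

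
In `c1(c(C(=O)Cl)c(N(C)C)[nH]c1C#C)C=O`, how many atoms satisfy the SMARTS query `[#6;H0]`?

The query [#6;H0] means: any carbon with no attached hydrogen.
Check the 15 heavy atoms by environment: 1× n (aromatic, H1) → no; 4× c (aromatic, H0) → match; 2× C (H0) → match; 2× C (H1) → no; 2× O (H0) → no; 1× Cl (H0) → no; 1× N (H0) → no; 2× C (H3) → no.
Summing the matching environments: 4 + 2 = 6 matching atoms.

6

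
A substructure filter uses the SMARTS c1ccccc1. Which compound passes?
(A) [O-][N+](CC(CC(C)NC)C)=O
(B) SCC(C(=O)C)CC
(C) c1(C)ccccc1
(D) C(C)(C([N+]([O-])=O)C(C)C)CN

C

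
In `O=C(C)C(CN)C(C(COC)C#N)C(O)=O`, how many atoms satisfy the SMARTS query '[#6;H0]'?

3

The query [#6;H0] means: any carbon with no attached hydrogen.
Check the 16 heavy atoms by environment: 2× C (H2) → no; 3× C (H1) → no; 3× O (H0) → no; 2× C (H3) → no; 3× C (H0) → match; 1× N (H2) → no; 1× O (H1) → no; 1× N (H0) → no.
That gives 3 matching atoms.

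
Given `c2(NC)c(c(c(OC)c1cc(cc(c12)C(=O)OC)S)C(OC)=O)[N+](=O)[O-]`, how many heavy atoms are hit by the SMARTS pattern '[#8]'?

7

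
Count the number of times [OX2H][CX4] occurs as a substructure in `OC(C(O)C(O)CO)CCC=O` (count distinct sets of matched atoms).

[OX2H][CX4] is the SMARTS for an aliphatic alcohol: a hydroxyl oxygen bound to an sp3 (X4) carbon.
The molecule carries 4 separate instances of a hydroxyl group (-OH) meeting every constraint; each maps to a distinct set of atoms, giving 4 matches.

4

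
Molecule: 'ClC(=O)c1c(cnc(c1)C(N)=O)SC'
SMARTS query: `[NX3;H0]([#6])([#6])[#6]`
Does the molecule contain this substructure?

No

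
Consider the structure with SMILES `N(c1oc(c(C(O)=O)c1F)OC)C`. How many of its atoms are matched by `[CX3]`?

The query [CX3] means: C with X3: aliphatic carbon with exactly 3 total connections.
Check the 13 heavy atoms by environment: 1× o (aromatic, X2) → no; 4× c (aromatic, X3) → no; 1× C (X3) → match; 1× O (X1) → no; 2× O (X2) → no; 1× N (X3) → no; 2× C (X4) → no; 1× F (X1) → no.
That gives 1 matching atom.

1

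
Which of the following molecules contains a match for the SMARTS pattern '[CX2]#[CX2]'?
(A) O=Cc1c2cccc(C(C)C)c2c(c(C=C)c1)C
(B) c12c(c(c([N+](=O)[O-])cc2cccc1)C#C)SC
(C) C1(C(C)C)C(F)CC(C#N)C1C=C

[CX2]#[CX2] describes a carbon-carbon triple bond (an alkyne).
(A) has a vinyl group (-CH=CH2) but the C=C is a double bond; both carbons are CX3, not CX2.
(B) contains an ethynyl group (-C#CH), which satisfies every atom and bond constraint.
(C) has a nitrile (-C#N) but the triple bond is C#N, not C#C.
So the answer is (B).

B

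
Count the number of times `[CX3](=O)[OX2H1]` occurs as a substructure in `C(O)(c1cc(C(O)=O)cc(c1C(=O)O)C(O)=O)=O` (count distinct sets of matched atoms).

[CX3](=O)[OX2H1] is the SMARTS for a carboxylic acid: an sp2 carbon double-bonded to O and single-bonded to an -OH oxygen.
The molecule carries 4 separate instances of a carboxylic acid group (-C(=O)OH) meeting every constraint; each maps to a distinct set of atoms, giving 4 matches.

4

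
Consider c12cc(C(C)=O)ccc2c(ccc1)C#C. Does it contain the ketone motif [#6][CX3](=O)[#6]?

Yes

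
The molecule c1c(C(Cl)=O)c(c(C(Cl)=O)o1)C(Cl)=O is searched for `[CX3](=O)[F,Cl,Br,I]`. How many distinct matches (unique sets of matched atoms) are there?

[CX3](=O)[F,Cl,Br,I] is the SMARTS for an acyl halide: a carbonyl carbon bonded to a halogen.
The molecule carries 3 separate instances of an acyl chloride (-C(=O)Cl) meeting every constraint; each maps to a distinct set of atoms, giving 3 matches.

3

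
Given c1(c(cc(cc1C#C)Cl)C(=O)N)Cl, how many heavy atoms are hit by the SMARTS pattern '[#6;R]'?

The query [#6;R] means: carbon that is part of a ring.
Check the 13 heavy atoms by environment: 6× c (aromatic, in 6-ring) → match; 2× Cl (acyclic) → no; 3× C (acyclic) → no; 1× O (acyclic) → no; 1× N (acyclic) → no.
That gives 6 matching atoms.

6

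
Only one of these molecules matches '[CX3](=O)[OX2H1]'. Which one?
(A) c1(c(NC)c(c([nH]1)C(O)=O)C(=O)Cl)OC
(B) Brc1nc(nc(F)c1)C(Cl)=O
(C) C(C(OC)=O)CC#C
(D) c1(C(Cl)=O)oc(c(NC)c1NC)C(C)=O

[CX3](=O)[OX2H1] describes an sp2 carbon double-bonded to O and single-bonded to an -OH oxygen (a carboxylic acid).
(A) contains a carboxylic acid group (-C(=O)OH), which satisfies every atom and bond constraint.
(B) has an acyl chloride (-C(=O)Cl) but the carbonyl is bonded to Cl, not to an -OH oxygen.
(C) has a methyl-ester group (-C(=O)OCH3) but the singly-bonded O has no H (OX2H0, not OX2H1).
(D) has an acyl chloride (-C(=O)Cl) but the carbonyl is bonded to Cl, not to an -OH oxygen.
So the answer is (A).

A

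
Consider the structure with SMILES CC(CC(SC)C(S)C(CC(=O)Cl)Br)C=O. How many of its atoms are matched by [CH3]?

2

The query [CH3] means: aliphatic carbon with exactly three hydrogens.
Check the 16 heavy atoms by environment: 2× C (H2) → no; 5× C (H1) → no; 2× C (H3) → match; 1× Br (H0) → no; 1× S (H1) → no; 1× C (H0) → no; 2× O (H0) → no; 1× Cl (H0) → no; 1× S (H0) → no.
That gives 2 matching atoms.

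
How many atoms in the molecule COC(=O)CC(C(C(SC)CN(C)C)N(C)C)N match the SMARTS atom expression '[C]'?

Check the 18 heavy atoms by environment: 12× C → match; 1× S → no; 3× N → no; 2× O → no.
That gives 12 matching atoms.

12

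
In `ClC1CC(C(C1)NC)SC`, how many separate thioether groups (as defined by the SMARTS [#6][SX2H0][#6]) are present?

[#6][SX2H0][#6] is the SMARTS for a thioether: an aliphatic sulfur bridging two carbons with no H on the sulfur.
Exactly one fragment in the molecule meets all constraints, giving 1 match.

1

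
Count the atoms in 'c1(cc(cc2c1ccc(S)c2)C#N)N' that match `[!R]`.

4

The query [!R] means: !R matches any atom not in a ring.
Check the 14 heavy atoms by environment: 10× c (aromatic, in 6-ring) → no; 2× N (acyclic) → match; 1× C (acyclic) → match; 1× S (acyclic) → match.
Summing the matching environments: 2 + 1 + 1 = 4 matching atoms.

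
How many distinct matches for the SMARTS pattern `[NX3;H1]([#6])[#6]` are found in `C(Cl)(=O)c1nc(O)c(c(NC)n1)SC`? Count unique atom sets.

[NX3;H1]([#6])[#6] is the SMARTS for a secondary amine: a trivalent nitrogen with one H, bonded to two carbons.
Exactly one fragment in the molecule meets all constraints, giving 1 match.

1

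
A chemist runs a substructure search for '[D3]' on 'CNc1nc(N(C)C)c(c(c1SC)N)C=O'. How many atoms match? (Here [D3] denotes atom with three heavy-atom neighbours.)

The query [D3] means: atom with exactly three heavy-atom neighbours.
Check the 16 heavy atoms by environment: 1× n (aromatic, D2) → no; 5× c (aromatic, D3) → match; 1× N (D2) → no; 4× C (D1) → no; 1× S (D2) → no; 1× N (D1) → no; 1× N (D3) → match; 1× C (D2) → no; 1× O (D1) → no.
Summing the matching environments: 5 + 1 = 6 matching atoms.

6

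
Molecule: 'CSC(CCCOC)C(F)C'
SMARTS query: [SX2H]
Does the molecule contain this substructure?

The pattern [SX2H] describes an aliphatic sulfur with two connections, one being H — a thiol.
The closest candidate here is a methylthio ether (-SCH3), but the sulfur has H0 (bonded to two carbons), not H1. No other fragment satisfies the full query, so there is no match.

No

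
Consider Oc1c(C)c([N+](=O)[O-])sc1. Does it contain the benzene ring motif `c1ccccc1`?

No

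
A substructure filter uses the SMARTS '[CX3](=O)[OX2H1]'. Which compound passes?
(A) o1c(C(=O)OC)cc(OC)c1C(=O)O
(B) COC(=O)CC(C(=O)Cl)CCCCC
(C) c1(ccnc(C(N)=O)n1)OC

[CX3](=O)[OX2H1] describes an sp2 carbon double-bonded to O and single-bonded to an -OH oxygen (a carboxylic acid).
(A) contains a carboxylic acid group (-C(=O)OH), which satisfies every atom and bond constraint.
(B) has a methyl-ester group (-C(=O)OCH3) but the singly-bonded O has no H (OX2H0, not OX2H1).
(C) has a primary amide (-C(=O)NH2) but the carbonyl is bonded to N, not to an -OH oxygen.
So the answer is (A).

A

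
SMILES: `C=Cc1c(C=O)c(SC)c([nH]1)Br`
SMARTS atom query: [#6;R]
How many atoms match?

4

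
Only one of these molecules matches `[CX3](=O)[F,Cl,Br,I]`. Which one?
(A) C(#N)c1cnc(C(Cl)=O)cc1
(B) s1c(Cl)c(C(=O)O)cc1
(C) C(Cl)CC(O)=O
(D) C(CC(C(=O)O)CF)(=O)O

A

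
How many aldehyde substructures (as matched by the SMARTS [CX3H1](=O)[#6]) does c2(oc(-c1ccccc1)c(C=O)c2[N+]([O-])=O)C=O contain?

2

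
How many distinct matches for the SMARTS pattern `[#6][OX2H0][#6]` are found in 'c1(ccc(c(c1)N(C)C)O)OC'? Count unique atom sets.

[#6][OX2H0][#6] is the SMARTS for an ether: an aliphatic oxygen bridging two carbons with no H on the oxygen.
Exactly one fragment in the molecule meets all constraints, giving 1 match.

1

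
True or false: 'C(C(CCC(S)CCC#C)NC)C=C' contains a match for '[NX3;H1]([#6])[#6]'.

The pattern [NX3;H1]([#6])[#6] describes a trivalent nitrogen with one H, bonded to two carbons — a secondary amine.
The molecule carries an N-methylamino group (-NHCH3), whose atoms satisfy every constraint of the query, so the pattern matches.

True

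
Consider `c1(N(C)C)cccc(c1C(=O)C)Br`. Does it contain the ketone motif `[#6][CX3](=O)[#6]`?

Yes

The pattern [#6][CX3](=O)[#6] describes a carbonyl carbon (no H) flanked by two carbons — a ketone.
The molecule carries an acetyl/ketone group (-C(=O)CH3), whose atoms satisfy every constraint of the query, so the pattern matches.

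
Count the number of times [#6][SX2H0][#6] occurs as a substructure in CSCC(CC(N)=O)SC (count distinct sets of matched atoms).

[#6][SX2H0][#6] is the SMARTS for a thioether: an aliphatic sulfur bridging two carbons with no H on the sulfur.
The molecule carries 2 separate instances of a methylthio ether (-SCH3) meeting every constraint; each maps to a distinct set of atoms, giving 2 matches.

2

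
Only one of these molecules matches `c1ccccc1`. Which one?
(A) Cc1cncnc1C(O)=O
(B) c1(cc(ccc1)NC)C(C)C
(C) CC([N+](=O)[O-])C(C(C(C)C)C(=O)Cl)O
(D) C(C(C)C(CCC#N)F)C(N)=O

B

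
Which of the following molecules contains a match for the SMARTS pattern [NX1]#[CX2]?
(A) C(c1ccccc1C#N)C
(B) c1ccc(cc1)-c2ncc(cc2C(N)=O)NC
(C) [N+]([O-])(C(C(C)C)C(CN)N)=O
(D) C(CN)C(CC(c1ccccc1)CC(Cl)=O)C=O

A

[NX1]#[CX2] describes a nitrogen triple-bonded to a two-connected carbon (a nitrile).
(A) contains a nitrile (-C#N), which satisfies every atom and bond constraint.
(B) has a primary amide (-C(=O)NH2) but the nitrogen is NX3, not NX1.
(C) has a primary amino group (-NH2) but the nitrogen is NX3 (three connections), not NX1 triple-bonded.
(D) has a primary amino group (-NH2) but the nitrogen is NX3 (three connections), not NX1 triple-bonded.
So the answer is (A).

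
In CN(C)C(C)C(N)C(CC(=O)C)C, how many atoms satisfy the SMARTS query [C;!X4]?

1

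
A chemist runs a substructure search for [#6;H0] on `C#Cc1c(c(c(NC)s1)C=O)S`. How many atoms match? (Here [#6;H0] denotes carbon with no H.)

The query [#6;H0] means: any carbon with no attached hydrogen.
Check the 12 heavy atoms by environment: 1× s (aromatic, H0) → no; 4× c (aromatic, H0) → match; 1× N (H1) → no; 1× C (H3) → no; 1× S (H1) → no; 1× C (H0) → match; 2× C (H1) → no; 1× O (H0) → no.
Summing the matching environments: 4 + 1 = 5 matching atoms.

5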